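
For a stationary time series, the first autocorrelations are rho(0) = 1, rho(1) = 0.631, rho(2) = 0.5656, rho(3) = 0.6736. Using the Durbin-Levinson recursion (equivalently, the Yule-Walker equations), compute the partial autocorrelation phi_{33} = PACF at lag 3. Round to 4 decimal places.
\phi_{33} = 0.4330

The PACF at lag k is phi_{kk}, the last component of the solution
to the Yule-Walker system G_k phi = r_k where
  (G_k)_{ij} = rho(|i - j|), (r_k)_i = rho(i), i,j = 1..k.
Equivalently, Durbin-Levinson gives phi_{kk} iteratively:
  phi_{11} = rho(1)
  phi_{kk} = [rho(k) - sum_{j=1..k-1} phi_{k-1,j} rho(k-j)]
            / [1 - sum_{j=1..k-1} phi_{k-1,j} rho(j)],
  phi_{k,j} = phi_{k-1,j} - phi_{kk} phi_{k-1,k-j},  j = 1..k-1.
Step k = 1:
  phi_11 = rho(1) = 0.631.
Step k = 2:
  phi_22 = [rho(2) - phi_11 rho(1)] / [1 - phi_11 rho(1)] = [0.5656 - (0.631)(0.631)] / [1 - (0.631)(0.631)]
         = 0.167439 / 0.601839 = 0.278212.
  Update: phi_21 = phi_11 - phi_22 phi_11 = 0.631 - (0.278212)(0.631) = 0.455448.
Step k = 3:
  phi_33 = [rho(3) - phi_21 rho(2) - phi_22 rho(1)] / [1 - phi_21 rho(1) - phi_22 rho(2)]
    numerator   = 0.6736 - (0.455448)(0.5656) - (0.278212)(0.631) = 0.24044663
    denominator = 1 - (0.455448)(0.631) - (0.278212)(0.5656) = 0.55525541
  phi_33 = 0.24044663 / 0.55525541 = 0.433.
Therefore phi_{33} = 0.4330.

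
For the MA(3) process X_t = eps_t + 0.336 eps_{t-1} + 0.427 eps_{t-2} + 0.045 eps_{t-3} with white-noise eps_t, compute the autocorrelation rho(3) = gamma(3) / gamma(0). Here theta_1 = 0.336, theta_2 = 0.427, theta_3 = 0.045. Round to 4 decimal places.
\rho(3) = 0.0347

For an MA(q) process with theta_0 = 1, the autocovariance is
  gamma(k) = sigma^2 * sum_{i=0..q-k} theta_i * theta_{i+k},
and rho(k) = gamma(k) / gamma(0). Sigma^2 cancels.
  numerator   = (1)*(0.045) = 0.045.
  denominator = (1)^2 + (0.336)^2 + (0.427)^2 + (0.045)^2 = 1.29725.
  rho(3) = 0.045 / 1.29725 = 0.0347.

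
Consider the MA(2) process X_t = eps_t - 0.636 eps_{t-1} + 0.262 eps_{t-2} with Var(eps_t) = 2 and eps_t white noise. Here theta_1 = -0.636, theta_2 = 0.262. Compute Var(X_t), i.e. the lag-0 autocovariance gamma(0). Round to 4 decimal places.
\gamma(0) = 2.9463

For an MA(q) process X_t = eps_t + sum_i theta_i eps_{t-i} with
Var(eps_t) = sigma^2, the variance is
  gamma(0) = sigma^2 * (1 + sum_i theta_i^2).
  sum_i theta_i^2 = (-0.636)^2 + (0.262)^2 = 0.404496 + 0.068644 = 0.47314.
  gamma(0) = 2 * (1 + 0.47314) = 2 * 1.47314 = 2.94628, which rounds to 2.9463.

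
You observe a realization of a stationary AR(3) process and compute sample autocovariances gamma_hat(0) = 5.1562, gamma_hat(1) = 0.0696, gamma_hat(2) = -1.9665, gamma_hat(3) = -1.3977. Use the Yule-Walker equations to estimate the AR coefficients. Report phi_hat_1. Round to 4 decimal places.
\hat\phi_{1} = -0.0970

The Yule-Walker equations for an AR(p) process read, in matrix form,
  Gamma_p phi = r_p,   with   (Gamma_p)_{ij} = gamma(|i - j|),
                       (r_p)_i = gamma(i),   i,j = 1..p.
Substitute the sample gammas (Toeplitz matrix and right-hand side of size 3):
  Gamma_p = [[5.1562, 0.0696, -1.9665], [0.0696, 5.1562, 0.0696], [-1.9665, 0.0696, 5.1562]]
  r_p     = [0.0696, -1.9665, -1.3977]
Written out (R1..R3):
  (R1) 5.1562 phi_1 + 0.0696 phi_2 - 1.9665 phi_3 = 0.0696
  (R2) 0.0696 phi_1 + 5.1562 phi_2 + 0.0696 phi_3 = -1.9665
  (R3) -1.9665 phi_1 + 0.0696 phi_2 + 5.1562 phi_3 = -1.3977
Gaussian elimination:
  R2 <- R2 - (0.0696/5.1562) R1 = R2 - (0.013498) R1:  5.155261 phi_2 + 0.096144 phi_3 = -1.967439
  R3 <- R3 - (-1.9665/5.1562) R1 = R3 - (-0.381386) R1:  0.096144 phi_2 + 4.406205 phi_3 = -1.371156
  R3 <- R3 - (0.096144/5.155261) R2 = R3 - (0.01865) R2:  4.404412 phi_3 = -1.334463
Back-substitution:
  phi_hat_3 = -1.334463 / 4.404412 = -0.302983
  phi_hat_2 = (-1.967439 - (0.096144)(-0.302983)) / 5.155261 = -0.375987
  phi_hat_1 = (0.0696 - (0.0696)(-0.375987) - (-1.9665)(-0.302983)) / 5.1562 = -0.09698
So phi_hat = [-0.0970, -0.3760, -0.3030].
Therefore phi_hat_1 = -0.0970.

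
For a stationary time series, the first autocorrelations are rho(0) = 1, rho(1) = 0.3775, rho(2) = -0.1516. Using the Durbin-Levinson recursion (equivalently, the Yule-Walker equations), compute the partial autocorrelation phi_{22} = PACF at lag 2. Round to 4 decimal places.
\phi_{22} = -0.3430

The PACF at lag k is phi_{kk}, the last component of the solution
to the Yule-Walker system G_k phi = r_k where
  (G_k)_{ij} = rho(|i - j|), (r_k)_i = rho(i), i,j = 1..k.
Equivalently, Durbin-Levinson gives phi_{kk} iteratively:
  phi_{11} = rho(1)
  phi_{kk} = [rho(k) - sum_{j=1..k-1} phi_{k-1,j} rho(k-j)]
            / [1 - sum_{j=1..k-1} phi_{k-1,j} rho(j)],
  phi_{k,j} = phi_{k-1,j} - phi_{kk} phi_{k-1,k-j},  j = 1..k-1.
Step k = 1:
  phi_11 = rho(1) = 0.3775.
Step k = 2:
  phi_22 = [rho(2) - phi_11 rho(1)] / [1 - phi_11 rho(1)] = [-0.1516 - (0.3775)(0.3775)] / [1 - (0.3775)(0.3775)]
         = -0.29410625 / 0.85749375 = -0.343.
Therefore phi_{22} = -0.3430.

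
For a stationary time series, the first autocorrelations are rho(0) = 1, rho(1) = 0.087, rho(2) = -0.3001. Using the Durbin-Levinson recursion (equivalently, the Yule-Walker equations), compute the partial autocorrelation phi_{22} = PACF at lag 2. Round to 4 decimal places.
\phi_{22} = -0.3100

The PACF at lag k is phi_{kk}, the last component of the solution
to the Yule-Walker system G_k phi = r_k where
  (G_k)_{ij} = rho(|i - j|), (r_k)_i = rho(i), i,j = 1..k.
Equivalently, Durbin-Levinson gives phi_{kk} iteratively:
  phi_{11} = rho(1)
  phi_{kk} = [rho(k) - sum_{j=1..k-1} phi_{k-1,j} rho(k-j)]
            / [1 - sum_{j=1..k-1} phi_{k-1,j} rho(j)],
  phi_{k,j} = phi_{k-1,j} - phi_{kk} phi_{k-1,k-j},  j = 1..k-1.
Step k = 1:
  phi_11 = rho(1) = 0.087.
Step k = 2:
  phi_22 = [rho(2) - phi_11 rho(1)] / [1 - phi_11 rho(1)] = [-0.3001 - (0.087)(0.087)] / [1 - (0.087)(0.087)]
         = -0.307669 / 0.992431 = -0.31.
Therefore phi_{22} = -0.3100.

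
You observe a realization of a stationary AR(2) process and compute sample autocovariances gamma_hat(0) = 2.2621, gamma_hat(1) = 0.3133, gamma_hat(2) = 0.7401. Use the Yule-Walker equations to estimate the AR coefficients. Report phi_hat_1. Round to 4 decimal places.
\hat\phi_{1} = 0.0950

The Yule-Walker equations for an AR(p) process read, in matrix form,
  Gamma_p phi = r_p,   with   (Gamma_p)_{ij} = gamma(|i - j|),
                       (r_p)_i = gamma(i),   i,j = 1..p.
Substitute the sample gammas (Toeplitz matrix and right-hand side of size 2):
  Gamma_p = [[2.2621, 0.3133], [0.3133, 2.2621]]
  r_p     = [0.3133, 0.7401]
Written out:
  2.2621 phi_1 + 0.3133 phi_2 = 0.3133
  0.3133 phi_1 + 2.2621 phi_2 = 0.7401
Solve by Cramer's rule:
  det = gamma(0)^2 - gamma(1)^2 = (2.2621)^2 - (0.3133)^2 = 5.11709641 - 0.09815689 = 5.01893952
  phi_hat_1 = [gamma(1) gamma(0) - gamma(1) gamma(2)] / det = [(0.3133)(2.2621) - (0.3133)(0.7401)] / 5.01893952 = 0.4768426 / 5.01893952 = 0.095
  phi_hat_2 = [gamma(0) gamma(2) - gamma(1)^2] / det = [(2.2621)(0.7401) - (0.3133)^2] / 5.01893952 = 1.57602332 / 5.01893952 = 0.314
So phi_hat = [0.0950, 0.3140].
Therefore phi_hat_1 = 0.0950.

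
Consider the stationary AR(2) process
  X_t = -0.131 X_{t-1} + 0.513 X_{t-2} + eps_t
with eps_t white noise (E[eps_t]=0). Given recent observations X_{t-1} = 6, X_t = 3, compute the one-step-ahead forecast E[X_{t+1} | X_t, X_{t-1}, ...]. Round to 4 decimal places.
E[X_{t+1} \mid \mathcal F_t] = 2.6850

For an AR(p) model X_t = c + sum_i phi_i X_{t-i} + eps_t, the
one-step-ahead conditional mean is
  E[X_{t+1} | X_t, ...] = c + sum_i phi_i X_{t+1-i}.
Substitute known values:
  E[X_{t+1} | ...] = (-0.131) * (3) + (0.513) * (6)
                   = 2.6850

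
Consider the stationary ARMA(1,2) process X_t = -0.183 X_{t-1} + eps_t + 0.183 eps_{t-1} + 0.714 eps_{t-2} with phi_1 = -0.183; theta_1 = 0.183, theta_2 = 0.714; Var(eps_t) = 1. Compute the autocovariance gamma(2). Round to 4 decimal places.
\gamma(2) = 0.7317

Multiply the model equation by X_{t-k} and take expectations. With theta_0 = psi_0 = 1 and psi_j the MA(infinity) weights, this gives
  gamma(k) - sum_i phi_i gamma(k-i) = c_k,
  c_k = sigma^2 * sum_{j=k..q} theta_j psi_{j-k}   (c_k = 0 for k > q),
using gamma(-m) = gamma(m).
psi-weights needed (psi_j = theta_j + sum_i phi_i psi_{j-i}):
  psi_1 = theta_1 + phi_1 = 0.183 + (-0.183) = 0
  psi_2 = theta_2 + phi_1 psi_1 = 0.714 + (-0.183)(0) = 0.714
Right-hand sides:
  c_0 = sigma^2 (1 + theta_1 psi_1 + theta_2 psi_2) = 1 * (1 + (0.183)(0) + (0.714)(0.714)) = 1 * 1.509796 = 1.509796
  c_1 = sigma^2 (theta_1 + theta_2 psi_1) = 1 * (0.183 + (0.714)(0)) = 0.183
  c_2 = sigma^2 theta_2 = 1 * (0.714) = 0.714
Equations for k = 0 and k = 1 (AR order 1):
  gamma(0) = phi_1 gamma(1) + c_0
  gamma(1) = phi_1 gamma(0) + c_1
Substituting the second into the first: gamma(0) (1 - phi_1^2) = c_0 + phi_1 c_1, so
  gamma(0) = (c_0 + phi_1 c_1) / (1 - phi_1^2) = (1.509796 + (-0.183)(0.183)) / (1 - (-0.183)^2) = 1.476307 / 0.966511 = 1.52746.
  gamma(1) = phi_1 gamma(0) + c_1 = (-0.183)(1.52746) + (0.183) = -0.096525.
For k = 2: gamma(2) = phi_1 gamma(1) + c_2
  = (-0.183)(-0.096525) + (0.714) = 0.731664.
Therefore gamma(2) = 0.7317 (to 4 decimal places).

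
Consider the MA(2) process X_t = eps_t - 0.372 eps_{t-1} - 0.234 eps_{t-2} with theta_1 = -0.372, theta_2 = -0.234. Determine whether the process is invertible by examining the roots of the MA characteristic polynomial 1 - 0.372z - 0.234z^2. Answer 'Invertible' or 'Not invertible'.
\text{Invertible}

The MA(q) characteristic polynomial is P(z) = 1 - 0.372z - 0.234z^2.
Invertibility requires all roots to lie outside the unit circle, i.e. |z| > 1 for every root.
Set 1 + (-0.372) z + (-0.234) z^2 = 0, i.e. a z^2 + b z + c = 0 with a = -0.234, b = -0.372, c = 1.
Discriminant D = b^2 - 4ac = (-0.372)^2 - 4*(-0.234)*1 = 0.138384 - (-0.936) = 1.074384.
D >= 0, so the roots are real: z = (-b +/- sqrt(D)) / (2a) = (0.372 +/- 1.036525) / (-0.468).
  z_1 = (0.372 + 1.036525) / (-0.468) = -3.0097,   |z_1| = 3.0097.
  z_2 = (0.372 - 1.036525) / (-0.468) = 1.4199,   |z_2| = 1.4199.
Moduli of all roots: 3.0097, 1.4199.
All moduli strictly greater than 1? Yes.
Verdict: Invertible.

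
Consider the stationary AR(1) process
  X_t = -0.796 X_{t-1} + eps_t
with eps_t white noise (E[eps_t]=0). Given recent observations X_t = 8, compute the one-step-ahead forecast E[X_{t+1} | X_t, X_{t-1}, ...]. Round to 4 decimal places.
E[X_{t+1} \mid \mathcal F_t] = -6.3680

For an AR(p) model X_t = c + sum_i phi_i X_{t-i} + eps_t, the
one-step-ahead conditional mean is
  E[X_{t+1} | X_t, ...] = c + sum_i phi_i X_{t+1-i}.
Substitute known values:
  E[X_{t+1} | ...] = (-0.796) * (8)
                   = -6.3680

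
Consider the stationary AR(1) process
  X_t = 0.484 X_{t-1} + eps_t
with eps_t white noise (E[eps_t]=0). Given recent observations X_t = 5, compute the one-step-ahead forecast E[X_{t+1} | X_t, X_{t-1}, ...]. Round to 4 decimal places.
E[X_{t+1} \mid \mathcal F_t] = 2.4200

For an AR(p) model X_t = c + sum_i phi_i X_{t-i} + eps_t, the
one-step-ahead conditional mean is
  E[X_{t+1} | X_t, ...] = c + sum_i phi_i X_{t+1-i}.
Substitute known values:
  E[X_{t+1} | ...] = (0.484) * (5)
                   = 2.4200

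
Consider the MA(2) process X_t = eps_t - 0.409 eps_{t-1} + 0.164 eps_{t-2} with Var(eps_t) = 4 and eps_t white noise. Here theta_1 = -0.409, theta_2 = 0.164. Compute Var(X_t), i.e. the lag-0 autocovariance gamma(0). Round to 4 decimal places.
\gamma(0) = 4.7767

For an MA(q) process X_t = eps_t + sum_i theta_i eps_{t-i} with
Var(eps_t) = sigma^2, the variance is
  gamma(0) = sigma^2 * (1 + sum_i theta_i^2).
  sum_i theta_i^2 = (-0.409)^2 + (0.164)^2 = 0.167281 + 0.026896 = 0.194177.
  gamma(0) = 4 * (1 + 0.194177) = 4 * 1.194177 = 4.776708, which rounds to 4.7767.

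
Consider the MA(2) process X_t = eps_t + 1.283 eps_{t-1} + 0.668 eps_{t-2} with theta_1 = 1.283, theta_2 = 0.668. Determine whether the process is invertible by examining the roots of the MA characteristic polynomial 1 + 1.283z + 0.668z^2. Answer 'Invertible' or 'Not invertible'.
\text{Invertible}

The MA(q) characteristic polynomial is P(z) = 1 + 1.283z + 0.668z^2.
Invertibility requires all roots to lie outside the unit circle, i.e. |z| > 1 for every root.
Set 1 + (1.283) z + (0.668) z^2 = 0, i.e. a z^2 + b z + c = 0 with a = 0.668, b = 1.283, c = 1.
Discriminant D = b^2 - 4ac = (1.283)^2 - 4*(0.668)*1 = 1.646089 - (2.672) = -1.025911.
D < 0, so the roots are the complex-conjugate pair z = (-b +/- i sqrt(-D)) / (2a) = -0.9603 +/- 0.7581i.
For a conjugate pair |z|^2 = z * conj(z) = (product of roots) = c/a = 1/(0.668) = 1.497006, so |z| = sqrt(1.497006) = 1.2235 for both roots.
Moduli of all roots: 1.2235, 1.2235.
All moduli strictly greater than 1? Yes.
Verdict: Invertible.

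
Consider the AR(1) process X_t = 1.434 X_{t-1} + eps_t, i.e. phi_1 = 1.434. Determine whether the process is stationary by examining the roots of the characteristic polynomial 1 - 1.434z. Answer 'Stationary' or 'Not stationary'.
\text{Not stationary}

The AR(p) characteristic polynomial is P(z) = 1 - 1.434z.
Stationarity requires all roots to lie outside the unit circle, i.e. |z| > 1 for every root.
This is linear in z: 1 + (-1.434) z = 0  =>  z = -1/(-1.434) = 0.69735,  |z| = 0.69735.
Moduli of all roots: 0.6974.
All moduli strictly greater than 1? No.
Verdict: Not stationary.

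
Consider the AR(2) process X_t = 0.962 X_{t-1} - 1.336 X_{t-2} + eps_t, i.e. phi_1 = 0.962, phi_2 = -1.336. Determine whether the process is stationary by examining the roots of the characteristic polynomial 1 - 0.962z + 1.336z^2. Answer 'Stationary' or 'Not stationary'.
\text{Not stationary}

The AR(p) characteristic polynomial is P(z) = 1 - 0.962z + 1.336z^2.
Stationarity requires all roots to lie outside the unit circle, i.e. |z| > 1 for every root.
Set 1 + (-0.962) z + (1.336) z^2 = 0, i.e. a z^2 + b z + c = 0 with a = 1.336, b = -0.962, c = 1.
Discriminant D = b^2 - 4ac = (-0.962)^2 - 4*(1.336)*1 = 0.925444 - (5.344) = -4.418556.
D < 0, so the roots are the complex-conjugate pair z = (-b +/- i sqrt(-D)) / (2a) = 0.36 +/- 0.7867i.
For a conjugate pair |z|^2 = z * conj(z) = (product of roots) = c/a = 1/(1.336) = 0.748503, so |z| = sqrt(0.748503) = 0.8652 for both roots.
Moduli of all roots: 0.8652, 0.8652.
All moduli strictly greater than 1? No.
Verdict: Not stationary.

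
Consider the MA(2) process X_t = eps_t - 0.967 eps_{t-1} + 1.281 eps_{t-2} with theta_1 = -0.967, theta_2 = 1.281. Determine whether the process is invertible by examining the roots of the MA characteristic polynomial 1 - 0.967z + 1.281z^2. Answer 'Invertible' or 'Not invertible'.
\text{Not invertible}

The MA(q) characteristic polynomial is P(z) = 1 - 0.967z + 1.281z^2.
Invertibility requires all roots to lie outside the unit circle, i.e. |z| > 1 for every root.
Set 1 + (-0.967) z + (1.281) z^2 = 0, i.e. a z^2 + b z + c = 0 with a = 1.281, b = -0.967, c = 1.
Discriminant D = b^2 - 4ac = (-0.967)^2 - 4*(1.281)*1 = 0.935089 - (5.124) = -4.188911.
D < 0, so the roots are the complex-conjugate pair z = (-b +/- i sqrt(-D)) / (2a) = 0.3774 +/- 0.7989i.
For a conjugate pair |z|^2 = z * conj(z) = (product of roots) = c/a = 1/(1.281) = 0.78064, so |z| = sqrt(0.78064) = 0.8835 for both roots.
Moduli of all roots: 0.8835, 0.8835.
All moduli strictly greater than 1? No.
Verdict: Not invertible.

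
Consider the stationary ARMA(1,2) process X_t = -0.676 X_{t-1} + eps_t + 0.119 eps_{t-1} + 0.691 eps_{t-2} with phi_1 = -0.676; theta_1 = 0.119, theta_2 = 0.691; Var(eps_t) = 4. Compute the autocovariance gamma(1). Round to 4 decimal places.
\gamma(1) = -10.2812

Multiply the model equation by X_{t-k} and take expectations. With theta_0 = psi_0 = 1 and psi_j the MA(infinity) weights, this gives
  gamma(k) - sum_i phi_i gamma(k-i) = c_k,
  c_k = sigma^2 * sum_{j=k..q} theta_j psi_{j-k}   (c_k = 0 for k > q),
using gamma(-m) = gamma(m).
psi-weights needed (psi_j = theta_j + sum_i phi_i psi_{j-i}):
  psi_1 = theta_1 + phi_1 = 0.119 + (-0.676) = -0.557
  psi_2 = theta_2 + phi_1 psi_1 = 0.691 + (-0.676)(-0.557) = 1.067532
Right-hand sides:
  c_0 = sigma^2 (1 + theta_1 psi_1 + theta_2 psi_2) = 4 * (1 + (0.119)(-0.557) + (0.691)(1.067532)) = 4 * 1.671382 = 6.685526
  c_1 = sigma^2 (theta_1 + theta_2 psi_1) = 4 * (0.119 + (0.691)(-0.557)) = -1.063548
  c_2 = sigma^2 theta_2 = 4 * (0.691) = 2.764
Equations for k = 0 and k = 1 (AR order 1):
  gamma(0) = phi_1 gamma(1) + c_0
  gamma(1) = phi_1 gamma(0) + c_1
Substituting the second into the first: gamma(0) (1 - phi_1^2) = c_0 + phi_1 c_1, so
  gamma(0) = (c_0 + phi_1 c_1) / (1 - phi_1^2) = (6.685526 + (-0.676)(-1.063548)) / (1 - (-0.676)^2) = 7.404485 / 0.543024 = 13.635649.
  gamma(1) = phi_1 gamma(0) + c_1 = (-0.676)(13.635649) + (-1.063548) = -10.281247.
Therefore gamma(1) = -10.2812 (to 4 decimal places).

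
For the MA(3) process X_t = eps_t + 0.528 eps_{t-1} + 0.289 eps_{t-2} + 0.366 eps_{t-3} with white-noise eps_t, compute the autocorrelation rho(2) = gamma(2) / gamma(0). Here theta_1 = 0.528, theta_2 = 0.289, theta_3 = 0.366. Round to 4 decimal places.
\rho(2) = 0.3223

For an MA(q) process with theta_0 = 1, the autocovariance is
  gamma(k) = sigma^2 * sum_{i=0..q-k} theta_i * theta_{i+k},
and rho(k) = gamma(k) / gamma(0). Sigma^2 cancels.
  numerator   = (1)*(0.289) + (0.528)*(0.366) = 0.482248.
  denominator = (1)^2 + (0.528)^2 + (0.289)^2 + (0.366)^2 = 1.496261.
  rho(2) = 0.482248 / 1.496261 = 0.3223.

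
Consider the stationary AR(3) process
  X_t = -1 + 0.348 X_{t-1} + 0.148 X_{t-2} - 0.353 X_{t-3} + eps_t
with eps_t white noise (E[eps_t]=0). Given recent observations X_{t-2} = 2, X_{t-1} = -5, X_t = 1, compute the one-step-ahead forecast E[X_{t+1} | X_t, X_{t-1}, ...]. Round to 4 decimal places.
E[X_{t+1} \mid \mathcal F_t] = -2.0980

For an AR(p) model X_t = c + sum_i phi_i X_{t-i} + eps_t, the
one-step-ahead conditional mean is
  E[X_{t+1} | X_t, ...] = c + sum_i phi_i X_{t+1-i}.
Substitute known values:
  E[X_{t+1} | ...] = -1 + (0.348) * (1) + (0.148) * (-5) + (-0.353) * (2)
                   = -2.0980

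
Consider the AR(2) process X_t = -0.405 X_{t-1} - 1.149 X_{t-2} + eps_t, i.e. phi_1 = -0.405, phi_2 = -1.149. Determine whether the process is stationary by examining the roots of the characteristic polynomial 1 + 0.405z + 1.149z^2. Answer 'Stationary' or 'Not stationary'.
\text{Not stationary}

The AR(p) characteristic polynomial is P(z) = 1 + 0.405z + 1.149z^2.
Stationarity requires all roots to lie outside the unit circle, i.e. |z| > 1 for every root.
Set 1 + (0.405) z + (1.149) z^2 = 0, i.e. a z^2 + b z + c = 0 with a = 1.149, b = 0.405, c = 1.
Discriminant D = b^2 - 4ac = (0.405)^2 - 4*(1.149)*1 = 0.164025 - (4.596) = -4.431975.
D < 0, so the roots are the complex-conjugate pair z = (-b +/- i sqrt(-D)) / (2a) = -0.1762 +/- 0.9161i.
For a conjugate pair |z|^2 = z * conj(z) = (product of roots) = c/a = 1/(1.149) = 0.870322, so |z| = sqrt(0.870322) = 0.9329 for both roots.
Moduli of all roots: 0.9329, 0.9329.
All moduli strictly greater than 1? No.
Verdict: Not stationary.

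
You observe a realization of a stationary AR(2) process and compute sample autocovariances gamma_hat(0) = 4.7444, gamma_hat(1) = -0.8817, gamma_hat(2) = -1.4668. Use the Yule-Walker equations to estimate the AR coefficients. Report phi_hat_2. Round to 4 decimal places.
\hat\phi_{2} = -0.3560

The Yule-Walker equations for an AR(p) process read, in matrix form,
  Gamma_p phi = r_p,   with   (Gamma_p)_{ij} = gamma(|i - j|),
                       (r_p)_i = gamma(i),   i,j = 1..p.
Substitute the sample gammas (Toeplitz matrix and right-hand side of size 2):
  Gamma_p = [[4.7444, -0.8817], [-0.8817, 4.7444]]
  r_p     = [-0.8817, -1.4668]
Written out:
  4.7444 phi_1 - 0.8817 phi_2 = -0.8817
  -0.8817 phi_1 + 4.7444 phi_2 = -1.4668
Solve by Cramer's rule:
  det = gamma(0)^2 - gamma(1)^2 = (4.7444)^2 - (-0.8817)^2 = 22.50933136 - 0.77739489 = 21.73193647
  phi_hat_1 = [gamma(1) gamma(0) - gamma(1) gamma(2)] / det = [(-0.8817)(4.7444) - (-0.8817)(-1.4668)] / 21.73193647 = -5.47641504 / 21.73193647 = -0.252
  phi_hat_2 = [gamma(0) gamma(2) - gamma(1)^2] / det = [(4.7444)(-1.4668) - (-0.8817)^2] / 21.73193647 = -7.73648081 / 21.73193647 = -0.356
So phi_hat = [-0.2520, -0.3560].
Therefore phi_hat_2 = -0.3560.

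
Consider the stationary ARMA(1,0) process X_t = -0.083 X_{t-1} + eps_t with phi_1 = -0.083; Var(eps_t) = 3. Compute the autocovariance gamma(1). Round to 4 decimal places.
\gamma(1) = -0.2507

Multiply the model equation by X_{t-k} and take expectations. With theta_0 = psi_0 = 1 and psi_j the MA(infinity) weights, this gives
  gamma(k) - sum_i phi_i gamma(k-i) = c_k,
  c_k = sigma^2 * sum_{j=k..q} theta_j psi_{j-k}   (c_k = 0 for k > q),
using gamma(-m) = gamma(m).
Pure AR (q = 0): c_0 = sigma^2 = 3, c_k = 0 for k >= 1.
Equations for k = 0 and k = 1 (AR order 1):
  gamma(0) = phi_1 gamma(1) + c_0
  gamma(1) = phi_1 gamma(0) + c_1
Substituting the second into the first: gamma(0) (1 - phi_1^2) = c_0 + phi_1 c_1, so
  gamma(0) = c_0 / (1 - phi_1^2) = 3 / (1 - (-0.083)^2) = 3 / 0.993111 = 3.02081.
  gamma(1) = phi_1 gamma(0) = (-0.083)(3.02081) = -0.250727.
Therefore gamma(1) = -0.2507 (to 4 decimal places).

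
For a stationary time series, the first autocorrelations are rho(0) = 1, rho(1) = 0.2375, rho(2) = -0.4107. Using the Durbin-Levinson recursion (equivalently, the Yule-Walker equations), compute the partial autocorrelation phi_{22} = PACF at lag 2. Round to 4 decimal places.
\phi_{22} = -0.4950

The PACF at lag k is phi_{kk}, the last component of the solution
to the Yule-Walker system G_k phi = r_k where
  (G_k)_{ij} = rho(|i - j|), (r_k)_i = rho(i), i,j = 1..k.
Equivalently, Durbin-Levinson gives phi_{kk} iteratively:
  phi_{11} = rho(1)
  phi_{kk} = [rho(k) - sum_{j=1..k-1} phi_{k-1,j} rho(k-j)]
            / [1 - sum_{j=1..k-1} phi_{k-1,j} rho(j)],
  phi_{k,j} = phi_{k-1,j} - phi_{kk} phi_{k-1,k-j},  j = 1..k-1.
Step k = 1:
  phi_11 = rho(1) = 0.2375.
Step k = 2:
  phi_22 = [rho(2) - phi_11 rho(1)] / [1 - phi_11 rho(1)] = [-0.4107 - (0.2375)(0.2375)] / [1 - (0.2375)(0.2375)]
         = -0.46710625 / 0.94359375 = -0.495.
Therefore phi_{22} = -0.4950.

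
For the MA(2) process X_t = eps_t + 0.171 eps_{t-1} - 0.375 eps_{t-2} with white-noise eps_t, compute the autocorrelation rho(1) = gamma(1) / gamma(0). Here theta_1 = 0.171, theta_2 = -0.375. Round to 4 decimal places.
\rho(1) = 0.0914

For an MA(q) process with theta_0 = 1, the autocovariance is
  gamma(k) = sigma^2 * sum_{i=0..q-k} theta_i * theta_{i+k},
and rho(k) = gamma(k) / gamma(0). Sigma^2 cancels.
  numerator   = (1)*(0.171) + (0.171)*(-0.375) = 0.106875.
  denominator = (1)^2 + (0.171)^2 + (-0.375)^2 = 1.169866.
  rho(1) = 0.106875 / 1.169866 = 0.0914.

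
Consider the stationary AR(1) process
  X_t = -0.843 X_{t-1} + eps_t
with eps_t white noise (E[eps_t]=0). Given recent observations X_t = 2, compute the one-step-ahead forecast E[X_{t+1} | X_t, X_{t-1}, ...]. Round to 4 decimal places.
E[X_{t+1} \mid \mathcal F_t] = -1.6860

For an AR(p) model X_t = c + sum_i phi_i X_{t-i} + eps_t, the
one-step-ahead conditional mean is
  E[X_{t+1} | X_t, ...] = c + sum_i phi_i X_{t+1-i}.
Substitute known values:
  E[X_{t+1} | ...] = (-0.843) * (2)
                   = -1.6860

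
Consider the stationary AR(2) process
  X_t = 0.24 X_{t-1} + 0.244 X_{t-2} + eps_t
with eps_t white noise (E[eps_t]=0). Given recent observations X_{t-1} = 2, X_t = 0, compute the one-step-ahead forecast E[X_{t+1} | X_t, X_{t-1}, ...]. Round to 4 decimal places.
E[X_{t+1} \mid \mathcal F_t] = 0.4880

For an AR(p) model X_t = c + sum_i phi_i X_{t-i} + eps_t, the
one-step-ahead conditional mean is
  E[X_{t+1} | X_t, ...] = c + sum_i phi_i X_{t+1-i}.
Substitute known values:
  E[X_{t+1} | ...] = (0.24) * (0) + (0.244) * (2)
                   = 0.4880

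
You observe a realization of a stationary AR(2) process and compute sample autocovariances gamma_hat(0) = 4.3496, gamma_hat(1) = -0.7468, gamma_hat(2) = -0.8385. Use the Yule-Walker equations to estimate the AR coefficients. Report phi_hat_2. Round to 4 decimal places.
\hat\phi_{2} = -0.2290

The Yule-Walker equations for an AR(p) process read, in matrix form,
  Gamma_p phi = r_p,   with   (Gamma_p)_{ij} = gamma(|i - j|),
                       (r_p)_i = gamma(i),   i,j = 1..p.
Substitute the sample gammas (Toeplitz matrix and right-hand side of size 2):
  Gamma_p = [[4.3496, -0.7468], [-0.7468, 4.3496]]
  r_p     = [-0.7468, -0.8385]
Written out:
  4.3496 phi_1 - 0.7468 phi_2 = -0.7468
  -0.7468 phi_1 + 4.3496 phi_2 = -0.8385
Solve by Cramer's rule:
  det = gamma(0)^2 - gamma(1)^2 = (4.3496)^2 - (-0.7468)^2 = 18.91902016 - 0.55771024 = 18.36130992
  phi_hat_1 = [gamma(1) gamma(0) - gamma(1) gamma(2)] / det = [(-0.7468)(4.3496) - (-0.7468)(-0.8385)] / 18.36130992 = -3.87447308 / 18.36130992 = -0.211
  phi_hat_2 = [gamma(0) gamma(2) - gamma(1)^2] / det = [(4.3496)(-0.8385) - (-0.7468)^2] / 18.36130992 = -4.20484984 / 18.36130992 = -0.229
So phi_hat = [-0.2110, -0.2290].
Therefore phi_hat_2 = -0.2290.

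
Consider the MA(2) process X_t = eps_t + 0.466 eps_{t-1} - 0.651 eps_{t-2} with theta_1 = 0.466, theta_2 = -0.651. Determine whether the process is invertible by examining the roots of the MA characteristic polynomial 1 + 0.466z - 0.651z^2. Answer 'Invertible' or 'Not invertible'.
\text{Not invertible}

The MA(q) characteristic polynomial is P(z) = 1 + 0.466z - 0.651z^2.
Invertibility requires all roots to lie outside the unit circle, i.e. |z| > 1 for every root.
Set 1 + (0.466) z + (-0.651) z^2 = 0, i.e. a z^2 + b z + c = 0 with a = -0.651, b = 0.466, c = 1.
Discriminant D = b^2 - 4ac = (0.466)^2 - 4*(-0.651)*1 = 0.217156 - (-2.604) = 2.821156.
D >= 0, so the roots are real: z = (-b +/- sqrt(D)) / (2a) = (-0.466 +/- 1.67963) / (-1.302).
  z_1 = (-0.466 + 1.67963) / (-1.302) = -0.9321,   |z_1| = 0.9321.
  z_2 = (-0.466 - 1.67963) / (-1.302) = 1.6479,   |z_2| = 1.6479.
Moduli of all roots: 0.9321, 1.6479.
All moduli strictly greater than 1? No.
Verdict: Not invertible.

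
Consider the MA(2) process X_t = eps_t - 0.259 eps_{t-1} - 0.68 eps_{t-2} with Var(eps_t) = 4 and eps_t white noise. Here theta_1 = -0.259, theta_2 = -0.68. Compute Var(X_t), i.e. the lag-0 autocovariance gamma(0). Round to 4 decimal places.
\gamma(0) = 6.1179

For an MA(q) process X_t = eps_t + sum_i theta_i eps_{t-i} with
Var(eps_t) = sigma^2, the variance is
  gamma(0) = sigma^2 * (1 + sum_i theta_i^2).
  sum_i theta_i^2 = (-0.259)^2 + (-0.68)^2 = 0.067081 + 0.4624 = 0.529481.
  gamma(0) = 4 * (1 + 0.529481) = 4 * 1.529481 = 6.117924, which rounds to 6.1179.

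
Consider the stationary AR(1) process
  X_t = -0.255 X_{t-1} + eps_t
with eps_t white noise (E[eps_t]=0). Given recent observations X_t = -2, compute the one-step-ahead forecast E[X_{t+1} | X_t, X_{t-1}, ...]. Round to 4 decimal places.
E[X_{t+1} \mid \mathcal F_t] = 0.5100

For an AR(p) model X_t = c + sum_i phi_i X_{t-i} + eps_t, the
one-step-ahead conditional mean is
  E[X_{t+1} | X_t, ...] = c + sum_i phi_i X_{t+1-i}.
Substitute known values:
  E[X_{t+1} | ...] = (-0.255) * (-2)
                   = 0.5100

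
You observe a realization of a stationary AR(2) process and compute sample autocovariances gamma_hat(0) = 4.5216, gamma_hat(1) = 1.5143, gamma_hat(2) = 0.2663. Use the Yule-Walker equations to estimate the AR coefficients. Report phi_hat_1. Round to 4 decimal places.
\hat\phi_{1} = 0.3550

The Yule-Walker equations for an AR(p) process read, in matrix form,
  Gamma_p phi = r_p,   with   (Gamma_p)_{ij} = gamma(|i - j|),
                       (r_p)_i = gamma(i),   i,j = 1..p.
Substitute the sample gammas (Toeplitz matrix and right-hand side of size 2):
  Gamma_p = [[4.5216, 1.5143], [1.5143, 4.5216]]
  r_p     = [1.5143, 0.2663]
Written out:
  4.5216 phi_1 + 1.5143 phi_2 = 1.5143
  1.5143 phi_1 + 4.5216 phi_2 = 0.2663
Solve by Cramer's rule:
  det = gamma(0)^2 - gamma(1)^2 = (4.5216)^2 - (1.5143)^2 = 20.44486656 - 2.29310449 = 18.15176207
  phi_hat_1 = [gamma(1) gamma(0) - gamma(1) gamma(2)] / det = [(1.5143)(4.5216) - (1.5143)(0.2663)] / 18.15176207 = 6.44380079 / 18.15176207 = 0.355
  phi_hat_2 = [gamma(0) gamma(2) - gamma(1)^2] / det = [(4.5216)(0.2663) - (1.5143)^2] / 18.15176207 = -1.08900241 / 18.15176207 = -0.06
So phi_hat = [0.3550, -0.0600].
Therefore phi_hat_1 = 0.3550.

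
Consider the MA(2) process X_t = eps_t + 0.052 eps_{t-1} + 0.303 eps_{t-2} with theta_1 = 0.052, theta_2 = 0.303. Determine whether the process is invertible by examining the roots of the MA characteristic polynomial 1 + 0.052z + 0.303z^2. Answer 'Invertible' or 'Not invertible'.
\text{Invertible}

The MA(q) characteristic polynomial is P(z) = 1 + 0.052z + 0.303z^2.
Invertibility requires all roots to lie outside the unit circle, i.e. |z| > 1 for every root.
Set 1 + (0.052) z + (0.303) z^2 = 0, i.e. a z^2 + b z + c = 0 with a = 0.303, b = 0.052, c = 1.
Discriminant D = b^2 - 4ac = (0.052)^2 - 4*(0.303)*1 = 0.002704 - (1.212) = -1.209296.
D < 0, so the roots are the complex-conjugate pair z = (-b +/- i sqrt(-D)) / (2a) = -0.0858 +/- 1.8147i.
For a conjugate pair |z|^2 = z * conj(z) = (product of roots) = c/a = 1/(0.303) = 3.30033, so |z| = sqrt(3.30033) = 1.8167 for both roots.
Moduli of all roots: 1.8167, 1.8167.
All moduli strictly greater than 1? Yes.
Verdict: Invertible.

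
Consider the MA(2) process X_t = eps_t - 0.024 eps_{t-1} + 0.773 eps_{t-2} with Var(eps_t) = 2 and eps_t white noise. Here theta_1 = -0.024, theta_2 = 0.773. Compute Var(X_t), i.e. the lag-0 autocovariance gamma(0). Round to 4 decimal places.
\gamma(0) = 3.1962

For an MA(q) process X_t = eps_t + sum_i theta_i eps_{t-i} with
Var(eps_t) = sigma^2, the variance is
  gamma(0) = sigma^2 * (1 + sum_i theta_i^2).
  sum_i theta_i^2 = (-0.024)^2 + (0.773)^2 = 0.000576 + 0.597529 = 0.598105.
  gamma(0) = 2 * (1 + 0.598105) = 2 * 1.598105 = 3.19621, which rounds to 3.1962.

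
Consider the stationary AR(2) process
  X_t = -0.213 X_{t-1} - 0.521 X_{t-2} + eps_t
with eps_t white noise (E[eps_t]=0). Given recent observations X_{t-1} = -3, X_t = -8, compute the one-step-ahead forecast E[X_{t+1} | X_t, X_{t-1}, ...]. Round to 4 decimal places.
E[X_{t+1} \mid \mathcal F_t] = 3.2670

For an AR(p) model X_t = c + sum_i phi_i X_{t-i} + eps_t, the
one-step-ahead conditional mean is
  E[X_{t+1} | X_t, ...] = c + sum_i phi_i X_{t+1-i}.
Substitute known values:
  E[X_{t+1} | ...] = (-0.213) * (-8) + (-0.521) * (-3)
                   = 3.2670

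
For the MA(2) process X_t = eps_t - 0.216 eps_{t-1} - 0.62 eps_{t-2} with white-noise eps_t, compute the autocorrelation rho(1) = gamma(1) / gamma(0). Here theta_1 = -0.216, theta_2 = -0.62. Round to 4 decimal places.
\rho(1) = -0.0574

For an MA(q) process with theta_0 = 1, the autocovariance is
  gamma(k) = sigma^2 * sum_{i=0..q-k} theta_i * theta_{i+k},
and rho(k) = gamma(k) / gamma(0). Sigma^2 cancels.
  numerator   = (1)*(-0.216) + (-0.216)*(-0.62) = -0.08208.
  denominator = (1)^2 + (-0.216)^2 + (-0.62)^2 = 1.431056.
  rho(1) = -0.08208 / 1.431056 = -0.0574.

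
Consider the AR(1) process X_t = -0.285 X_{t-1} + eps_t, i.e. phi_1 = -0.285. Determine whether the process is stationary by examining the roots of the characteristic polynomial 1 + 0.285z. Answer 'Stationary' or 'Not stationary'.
\text{Stationary}

The AR(p) characteristic polynomial is P(z) = 1 + 0.285z.
Stationarity requires all roots to lie outside the unit circle, i.e. |z| > 1 for every root.
This is linear in z: 1 + (0.285) z = 0  =>  z = -1/(0.285) = -3.508772,  |z| = 3.508772.
Moduli of all roots: 3.5088.
All moduli strictly greater than 1? Yes.
Verdict: Stationary.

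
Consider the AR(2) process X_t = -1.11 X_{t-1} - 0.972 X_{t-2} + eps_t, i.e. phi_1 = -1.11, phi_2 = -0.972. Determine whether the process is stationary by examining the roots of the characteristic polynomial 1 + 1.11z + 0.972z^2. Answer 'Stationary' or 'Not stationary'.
\text{Stationary}

The AR(p) characteristic polynomial is P(z) = 1 + 1.11z + 0.972z^2.
Stationarity requires all roots to lie outside the unit circle, i.e. |z| > 1 for every root.
Set 1 + (1.11) z + (0.972) z^2 = 0, i.e. a z^2 + b z + c = 0 with a = 0.972, b = 1.11, c = 1.
Discriminant D = b^2 - 4ac = (1.11)^2 - 4*(0.972)*1 = 1.2321 - (3.888) = -2.6559.
D < 0, so the roots are the complex-conjugate pair z = (-b +/- i sqrt(-D)) / (2a) = -0.571 +/- 0.8383i.
For a conjugate pair |z|^2 = z * conj(z) = (product of roots) = c/a = 1/(0.972) = 1.028807, so |z| = sqrt(1.028807) = 1.0143 for both roots.
Moduli of all roots: 1.0143, 1.0143.
All moduli strictly greater than 1? Yes.
Verdict: Stationary.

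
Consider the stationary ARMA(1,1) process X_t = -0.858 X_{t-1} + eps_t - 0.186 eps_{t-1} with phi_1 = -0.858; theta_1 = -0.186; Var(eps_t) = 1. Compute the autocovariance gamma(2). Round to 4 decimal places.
\gamma(2) = 3.9369

Multiply the model equation by X_{t-k} and take expectations. With theta_0 = psi_0 = 1 and psi_j the MA(infinity) weights, this gives
  gamma(k) - sum_i phi_i gamma(k-i) = c_k,
  c_k = sigma^2 * sum_{j=k..q} theta_j psi_{j-k}   (c_k = 0 for k > q),
using gamma(-m) = gamma(m).
psi-weights needed (psi_j = theta_j + sum_i phi_i psi_{j-i}):
  psi_1 = theta_1 + phi_1 = -0.186 + (-0.858) = -1.044
Right-hand sides:
  c_0 = sigma^2 (1 + theta_1 psi_1) = 1 * (1 + (-0.186)(-1.044)) = 1 * 1.194184 = 1.194184
  c_1 = sigma^2 theta_1 = 1 * (-0.186) = -0.186
  c_2 = 0
Equations for k = 0 and k = 1 (AR order 1):
  gamma(0) = phi_1 gamma(1) + c_0
  gamma(1) = phi_1 gamma(0) + c_1
Substituting the second into the first: gamma(0) (1 - phi_1^2) = c_0 + phi_1 c_1, so
  gamma(0) = (c_0 + phi_1 c_1) / (1 - phi_1^2) = (1.194184 + (-0.858)(-0.186)) / (1 - (-0.858)^2) = 1.353772 / 0.263836 = 5.131112.
  gamma(1) = phi_1 gamma(0) + c_1 = (-0.858)(5.131112) + (-0.186) = -4.588494.
For k = 2 (> q): gamma(2) = phi_1 gamma(1) = (-0.858)(-4.588494) = 3.936928.
Therefore gamma(2) = 3.9369 (to 4 decimal places).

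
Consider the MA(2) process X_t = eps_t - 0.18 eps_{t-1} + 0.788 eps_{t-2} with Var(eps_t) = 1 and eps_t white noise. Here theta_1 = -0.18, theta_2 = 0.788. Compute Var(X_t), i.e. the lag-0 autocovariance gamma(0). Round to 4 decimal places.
\gamma(0) = 1.6533

For an MA(q) process X_t = eps_t + sum_i theta_i eps_{t-i} with
Var(eps_t) = sigma^2, the variance is
  gamma(0) = sigma^2 * (1 + sum_i theta_i^2).
  sum_i theta_i^2 = (-0.18)^2 + (0.788)^2 = 0.0324 + 0.620944 = 0.653344.
  gamma(0) = 1 * (1 + 0.653344) = 1 * 1.653344 = 1.653344, which rounds to 1.6533.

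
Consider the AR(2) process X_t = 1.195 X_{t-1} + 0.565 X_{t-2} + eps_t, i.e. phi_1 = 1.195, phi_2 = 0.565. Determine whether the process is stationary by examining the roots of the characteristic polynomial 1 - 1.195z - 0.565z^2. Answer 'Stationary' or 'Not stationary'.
\text{Not stationary}

The AR(p) characteristic polynomial is P(z) = 1 - 1.195z - 0.565z^2.
Stationarity requires all roots to lie outside the unit circle, i.e. |z| > 1 for every root.
Set 1 + (-1.195) z + (-0.565) z^2 = 0, i.e. a z^2 + b z + c = 0 with a = -0.565, b = -1.195, c = 1.
Discriminant D = b^2 - 4ac = (-1.195)^2 - 4*(-0.565)*1 = 1.428025 - (-2.26) = 3.688025.
D >= 0, so the roots are real: z = (-b +/- sqrt(D)) / (2a) = (1.195 +/- 1.920423) / (-1.13).
  z_1 = (1.195 + 1.920423) / (-1.13) = -2.757,   |z_1| = 2.757.
  z_2 = (1.195 - 1.920423) / (-1.13) = 0.642,   |z_2| = 0.642.
Moduli of all roots: 2.7570, 0.6420.
All moduli strictly greater than 1? No.
Verdict: Not stationary.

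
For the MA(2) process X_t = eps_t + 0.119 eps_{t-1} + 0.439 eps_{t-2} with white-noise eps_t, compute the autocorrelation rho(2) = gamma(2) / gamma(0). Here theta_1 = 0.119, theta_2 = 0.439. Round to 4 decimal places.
\rho(2) = 0.3637

For an MA(q) process with theta_0 = 1, the autocovariance is
  gamma(k) = sigma^2 * sum_{i=0..q-k} theta_i * theta_{i+k},
and rho(k) = gamma(k) / gamma(0). Sigma^2 cancels.
  numerator   = (1)*(0.439) = 0.439.
  denominator = (1)^2 + (0.119)^2 + (0.439)^2 = 1.206882.
  rho(2) = 0.439 / 1.206882 = 0.3637.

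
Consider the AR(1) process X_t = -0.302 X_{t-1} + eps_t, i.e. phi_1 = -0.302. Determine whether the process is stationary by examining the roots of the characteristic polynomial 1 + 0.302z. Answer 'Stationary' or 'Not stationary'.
\text{Stationary}

The AR(p) characteristic polynomial is P(z) = 1 + 0.302z.
Stationarity requires all roots to lie outside the unit circle, i.e. |z| > 1 for every root.
This is linear in z: 1 + (0.302) z = 0  =>  z = -1/(0.302) = -3.311258,  |z| = 3.311258.
Moduli of all roots: 3.3113.
All moduli strictly greater than 1? Yes.
Verdict: Stationary.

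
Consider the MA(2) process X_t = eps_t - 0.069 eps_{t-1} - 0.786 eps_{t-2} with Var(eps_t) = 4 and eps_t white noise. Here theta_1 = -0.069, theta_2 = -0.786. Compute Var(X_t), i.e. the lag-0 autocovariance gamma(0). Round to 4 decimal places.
\gamma(0) = 6.4902

For an MA(q) process X_t = eps_t + sum_i theta_i eps_{t-i} with
Var(eps_t) = sigma^2, the variance is
  gamma(0) = sigma^2 * (1 + sum_i theta_i^2).
  sum_i theta_i^2 = (-0.069)^2 + (-0.786)^2 = 0.004761 + 0.617796 = 0.622557.
  gamma(0) = 4 * (1 + 0.622557) = 4 * 1.622557 = 6.490228, which rounds to 6.4902.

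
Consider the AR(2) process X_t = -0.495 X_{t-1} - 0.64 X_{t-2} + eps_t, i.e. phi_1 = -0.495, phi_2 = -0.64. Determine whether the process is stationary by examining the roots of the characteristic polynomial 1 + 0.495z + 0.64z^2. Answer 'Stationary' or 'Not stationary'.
\text{Stationary}

The AR(p) characteristic polynomial is P(z) = 1 + 0.495z + 0.64z^2.
Stationarity requires all roots to lie outside the unit circle, i.e. |z| > 1 for every root.
Set 1 + (0.495) z + (0.64) z^2 = 0, i.e. a z^2 + b z + c = 0 with a = 0.64, b = 0.495, c = 1.
Discriminant D = b^2 - 4ac = (0.495)^2 - 4*(0.64)*1 = 0.245025 - (2.56) = -2.314975.
D < 0, so the roots are the complex-conjugate pair z = (-b +/- i sqrt(-D)) / (2a) = -0.3867 +/- 1.1887i.
For a conjugate pair |z|^2 = z * conj(z) = (product of roots) = c/a = 1/(0.64) = 1.5625, so |z| = sqrt(1.5625) = 1.25 for both roots.
Moduli of all roots: 1.2500, 1.2500.
All moduli strictly greater than 1? Yes.
Verdict: Stationary.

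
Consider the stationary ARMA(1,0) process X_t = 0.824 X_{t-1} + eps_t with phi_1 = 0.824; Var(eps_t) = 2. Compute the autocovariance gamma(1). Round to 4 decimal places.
\gamma(1) = 5.1336

Multiply the model equation by X_{t-k} and take expectations. With theta_0 = psi_0 = 1 and psi_j the MA(infinity) weights, this gives
  gamma(k) - sum_i phi_i gamma(k-i) = c_k,
  c_k = sigma^2 * sum_{j=k..q} theta_j psi_{j-k}   (c_k = 0 for k > q),
using gamma(-m) = gamma(m).
Pure AR (q = 0): c_0 = sigma^2 = 2, c_k = 0 for k >= 1.
Equations for k = 0 and k = 1 (AR order 1):
  gamma(0) = phi_1 gamma(1) + c_0
  gamma(1) = phi_1 gamma(0) + c_1
Substituting the second into the first: gamma(0) (1 - phi_1^2) = c_0 + phi_1 c_1, so
  gamma(0) = c_0 / (1 - phi_1^2) = 2 / (1 - (0.824)^2) = 2 / 0.321024 = 6.230064.
  gamma(1) = phi_1 gamma(0) = (0.824)(6.230064) = 5.133573.
Therefore gamma(1) = 5.1336 (to 4 decimal places).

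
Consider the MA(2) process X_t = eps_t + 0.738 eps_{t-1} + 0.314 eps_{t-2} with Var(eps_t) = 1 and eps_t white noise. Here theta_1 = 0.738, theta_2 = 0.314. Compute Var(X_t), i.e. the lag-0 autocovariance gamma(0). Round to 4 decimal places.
\gamma(0) = 1.6432

For an MA(q) process X_t = eps_t + sum_i theta_i eps_{t-i} with
Var(eps_t) = sigma^2, the variance is
  gamma(0) = sigma^2 * (1 + sum_i theta_i^2).
  sum_i theta_i^2 = (0.738)^2 + (0.314)^2 = 0.544644 + 0.098596 = 0.64324.
  gamma(0) = 1 * (1 + 0.64324) = 1 * 1.64324 = 1.64324, which rounds to 1.6432.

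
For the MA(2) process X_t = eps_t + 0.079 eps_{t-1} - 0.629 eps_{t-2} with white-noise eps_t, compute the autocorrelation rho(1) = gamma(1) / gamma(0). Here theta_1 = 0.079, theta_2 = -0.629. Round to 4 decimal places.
\rho(1) = 0.0209

For an MA(q) process with theta_0 = 1, the autocovariance is
  gamma(k) = sigma^2 * sum_{i=0..q-k} theta_i * theta_{i+k},
and rho(k) = gamma(k) / gamma(0). Sigma^2 cancels.
  numerator   = (1)*(0.079) + (0.079)*(-0.629) = 0.029309.
  denominator = (1)^2 + (0.079)^2 + (-0.629)^2 = 1.401882.
  rho(1) = 0.029309 / 1.401882 = 0.0209.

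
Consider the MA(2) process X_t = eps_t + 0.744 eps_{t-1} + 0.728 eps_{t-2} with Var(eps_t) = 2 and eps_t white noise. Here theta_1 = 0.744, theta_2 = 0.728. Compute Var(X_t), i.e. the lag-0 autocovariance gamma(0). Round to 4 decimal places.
\gamma(0) = 4.1670

For an MA(q) process X_t = eps_t + sum_i theta_i eps_{t-i} with
Var(eps_t) = sigma^2, the variance is
  gamma(0) = sigma^2 * (1 + sum_i theta_i^2).
  sum_i theta_i^2 = (0.744)^2 + (0.728)^2 = 0.553536 + 0.529984 = 1.08352.
  gamma(0) = 2 * (1 + 1.08352) = 2 * 2.08352 = 4.16704, which rounds to 4.1670.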